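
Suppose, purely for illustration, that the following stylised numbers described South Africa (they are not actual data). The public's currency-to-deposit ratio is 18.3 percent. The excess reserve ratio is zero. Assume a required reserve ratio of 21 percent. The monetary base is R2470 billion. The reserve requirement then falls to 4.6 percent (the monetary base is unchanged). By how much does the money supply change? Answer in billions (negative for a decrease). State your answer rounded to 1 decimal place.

R5324.7 billion

Initially m₁ = (1 + 0.183) / (0.21 + 0.183) ≈ 3.010178, so M₁ = 3.010178 × 2470 ≈ 7435.1397 billion.
After the change m₂ = (1 + 0.183) / (0.046 + 0.183) ≈ 5.165939, so M₂ = 5.165939 × 2470 ≈ 12759.8693 billion.
ΔM = M₂ − M₁ = 12759.8693 − 7435.1397 = 5324.7296 billion.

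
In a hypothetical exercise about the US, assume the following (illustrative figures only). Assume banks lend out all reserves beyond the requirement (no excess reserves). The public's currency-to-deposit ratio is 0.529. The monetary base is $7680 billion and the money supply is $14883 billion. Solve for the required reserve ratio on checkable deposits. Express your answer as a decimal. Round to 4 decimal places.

Using m = M/MB = 14883/7680 ≈ 1.937891. Since m = (1 + c)/(c + rr + e), the denominator satisfies c + rr + e = (1 + c)/m = (1 + 0.529) / 1.937891 ≈ 0.789002.
With c = 0.529 and e = 0, the required reserve ratio on checkable deposits is 0.789002 − 0.529 − 0 = 0.260002.

0.2600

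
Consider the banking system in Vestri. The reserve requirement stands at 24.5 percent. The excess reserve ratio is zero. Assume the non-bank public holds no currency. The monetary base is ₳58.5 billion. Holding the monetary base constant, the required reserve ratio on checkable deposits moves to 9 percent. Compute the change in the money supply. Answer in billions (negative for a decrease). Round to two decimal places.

₳411.22 billion

Initially m₁ = 1 / (0.245) ≈ 4.08163, so M₁ = 4.08163 × 58.5 ≈ 238.7754 billion.
After the change m₂ = 1 / (0.09) ≈ 11.11111, so M₂ = 11.11111 × 58.5 ≈ 649.9999 billion.
ΔM = M₂ − M₁ = 649.9999 − 238.7754 = 411.2245 billion.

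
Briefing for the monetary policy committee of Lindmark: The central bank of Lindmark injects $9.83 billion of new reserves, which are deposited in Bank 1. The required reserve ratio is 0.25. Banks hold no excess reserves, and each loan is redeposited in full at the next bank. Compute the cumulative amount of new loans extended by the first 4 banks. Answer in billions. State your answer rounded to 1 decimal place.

Bank i lends (1 − rr)^i of the original deposit: Bank 1 lends 9.83·0.7500 = 7.3725, Bank 2 lends 9.83·0.7500² ≈ 5.5294, and so on.
Summing a geometric series: total = 9.83·[0.7500·(1 − 0.7500^4) / (1 − 0.7500)] ≈ 20.1592 billion.

$20.2 billion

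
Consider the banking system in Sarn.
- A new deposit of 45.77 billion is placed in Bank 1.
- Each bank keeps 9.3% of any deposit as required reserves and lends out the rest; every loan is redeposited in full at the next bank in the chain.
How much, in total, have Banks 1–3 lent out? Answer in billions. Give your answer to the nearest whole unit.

113 billion

Bank i lends (1 − rr)^i of the original deposit: Bank 1 lends 45.77·0.9070 ≈ 41.5134, Bank 2 lends 45.77·0.9070² ≈ 37.6526, and so on.
Summing a geometric series: total = 45.77·[0.9070·(1 − 0.9070^3) / (1 − 0.9070)] ≈ 113.3170 billion.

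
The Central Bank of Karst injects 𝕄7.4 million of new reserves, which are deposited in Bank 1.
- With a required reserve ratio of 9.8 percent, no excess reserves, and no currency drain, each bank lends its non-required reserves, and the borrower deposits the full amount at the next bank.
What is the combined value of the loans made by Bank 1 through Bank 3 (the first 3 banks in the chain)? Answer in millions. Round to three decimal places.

Bank i lends (1 − rr)^i of the original deposit: Bank 1 lends 7.4·0.9020 = 6.6748, Bank 2 lends 7.4·0.9020² ≈ 6.0207, and so on.
Summing a geometric series: total = 7.4·[0.9020·(1 − 0.9020^3) / (1 − 0.9020)] ≈ 18.1261 million.

𝕄18.126 million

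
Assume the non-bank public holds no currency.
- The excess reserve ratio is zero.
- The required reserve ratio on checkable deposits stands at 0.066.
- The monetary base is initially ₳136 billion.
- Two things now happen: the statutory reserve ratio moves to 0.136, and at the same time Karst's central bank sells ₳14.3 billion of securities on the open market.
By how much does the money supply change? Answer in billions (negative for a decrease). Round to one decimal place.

-1165.8 billion

Before: m₁ = 1 / (0.066) ≈ 15.15152, MB₁ = 136, so M₁ = 15.15152 × 136 ≈ 2060.6067 billion.
After: m₂ = 1 / (0.136) ≈ 7.35294, MB₂ = 136 − 14.3 = 121.7, so M₂ = 7.35294 × 121.7 ≈ 894.8528 billion.
ΔM = M₂ − M₁ = 894.8528 − 2060.6067 = -1165.7539 billion.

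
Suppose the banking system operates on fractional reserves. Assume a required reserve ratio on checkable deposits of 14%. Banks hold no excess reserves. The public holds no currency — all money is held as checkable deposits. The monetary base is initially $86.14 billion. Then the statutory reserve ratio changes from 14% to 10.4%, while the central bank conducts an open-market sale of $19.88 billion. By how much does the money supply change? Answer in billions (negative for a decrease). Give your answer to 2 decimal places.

Before: m₁ = 1 / (0.14) ≈ 7.14286, MB₁ = 86.14, so M₁ = 7.14286 × 86.14 ≈ 615.286 billion.
After: m₂ = 1 / (0.104) ≈ 9.61538, MB₂ = 86.14 − 19.88 = 66.26, so M₂ = 9.61538 × 66.26 ≈ 637.1151 billion.
ΔM = M₂ − M₁ = 637.1151 − 615.286 = 21.8291 billion.

$21.83 billion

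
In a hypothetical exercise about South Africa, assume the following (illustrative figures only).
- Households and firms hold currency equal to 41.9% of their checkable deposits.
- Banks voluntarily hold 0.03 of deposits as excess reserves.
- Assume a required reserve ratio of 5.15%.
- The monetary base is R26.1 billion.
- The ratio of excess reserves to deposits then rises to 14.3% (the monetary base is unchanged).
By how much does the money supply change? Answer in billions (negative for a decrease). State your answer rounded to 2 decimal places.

-13.63 billion

Initially m₁ = (1 + 0.419) / (0.0515 + 0.03 + 0.419) ≈ 2.83516, so M₁ = 2.83516 × 26.1 ≈ 73.9977 billion.
After the change m₂ = (1 + 0.419) / (0.0515 + 0.143 + 0.419) ≈ 2.31296, so M₂ = 2.31296 × 26.1 ≈ 60.3683 billion.
ΔM = M₂ − M₁ = 60.3683 − 73.9977 = -13.6294 billion.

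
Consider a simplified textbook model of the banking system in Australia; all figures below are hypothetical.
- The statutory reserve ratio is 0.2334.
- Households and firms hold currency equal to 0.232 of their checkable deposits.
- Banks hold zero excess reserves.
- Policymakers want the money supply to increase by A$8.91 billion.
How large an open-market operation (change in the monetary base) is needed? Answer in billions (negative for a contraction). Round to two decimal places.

The money multiplier is m = (1 + c) / (rr + c) = (1 + 0.232) / (0.2334 + 0.232) ≈ 2.6472.
ΔMB = ΔM / m = (+8.91) / 2.6472 ≈ 3.3658 billion.

A$3.37 billion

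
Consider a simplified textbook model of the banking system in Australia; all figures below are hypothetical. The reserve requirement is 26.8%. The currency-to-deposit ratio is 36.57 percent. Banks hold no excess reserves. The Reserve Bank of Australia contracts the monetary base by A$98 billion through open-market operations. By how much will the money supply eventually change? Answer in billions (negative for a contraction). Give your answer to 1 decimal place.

The money multiplier is m = (1 + c) / (rr + c) = (1 + 0.3657) / (0.268 + 0.3657) ≈ 2.1551.
The sale removes 98 billion of base, so ΔM = m × ΔMB = 2.1551 × (−98) = -211.1998 billion.

-211.2 billion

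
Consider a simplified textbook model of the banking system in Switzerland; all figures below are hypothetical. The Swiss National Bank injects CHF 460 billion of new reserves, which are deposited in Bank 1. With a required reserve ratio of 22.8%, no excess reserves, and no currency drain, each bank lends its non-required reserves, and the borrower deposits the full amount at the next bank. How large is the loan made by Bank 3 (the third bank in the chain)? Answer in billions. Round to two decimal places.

CHF 211.65 billion

Each bank lends a fraction (1 − rr) = 0.7720 of the deposit it receives, so Bank 3 receives 460·0.7720^2 and lends 460·0.7720^3 ≈ 211.6458 billion.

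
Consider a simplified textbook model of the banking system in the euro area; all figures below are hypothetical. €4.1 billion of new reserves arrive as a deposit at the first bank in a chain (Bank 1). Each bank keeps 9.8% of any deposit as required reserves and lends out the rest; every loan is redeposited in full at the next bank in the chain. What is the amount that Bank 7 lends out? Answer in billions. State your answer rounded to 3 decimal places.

€1.992 billion

Each bank lends a fraction (1 − rr) = 0.9020 of the deposit it receives, so Bank 7 receives 4.1·0.9020^6 and lends 4.1·0.9020^7 ≈ 1.9917 billion.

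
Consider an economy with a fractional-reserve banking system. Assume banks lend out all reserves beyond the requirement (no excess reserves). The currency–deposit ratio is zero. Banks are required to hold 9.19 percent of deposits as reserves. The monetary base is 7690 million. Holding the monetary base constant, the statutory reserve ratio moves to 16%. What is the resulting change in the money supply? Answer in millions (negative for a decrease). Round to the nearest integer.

Initially m₁ = 1 / (0.0919) ≈ 10.88139, so M₁ = 10.88139 × 7690 = 83677.8891 million.
After the change m₂ = 1 / (0.16) = 6.25, so M₂ = 6.25 × 7690 = 48062.5 million.
ΔM = M₂ − M₁ = 48062.5 − 83677.8891 = -35615.3891 million.

-35615 million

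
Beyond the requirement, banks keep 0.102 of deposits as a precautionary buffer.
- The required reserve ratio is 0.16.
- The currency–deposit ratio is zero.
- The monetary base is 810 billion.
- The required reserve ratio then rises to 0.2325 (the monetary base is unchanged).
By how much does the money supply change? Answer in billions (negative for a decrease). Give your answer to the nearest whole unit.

Initially m₁ = 1 / (0.16 + 0.102) ≈ 3.8168, so M₁ = 3.8168 × 810 = 3091.608 billion.
After the change m₂ = 1 / (0.2325 + 0.102) ≈ 2.9895, so M₂ = 2.9895 × 810 = 2421.495 billion.
ΔM = M₂ − M₁ = 2421.495 − 3091.608 = -670.113 billion.

-670 billion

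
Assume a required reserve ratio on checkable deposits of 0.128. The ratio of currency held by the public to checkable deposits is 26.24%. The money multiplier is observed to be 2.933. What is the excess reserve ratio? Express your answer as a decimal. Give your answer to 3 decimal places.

Using m = 2.933. Since m = (1 + c)/(c + rr + e), the denominator satisfies c + rr + e = (1 + c)/m = (1 + 0.2624) / 2.933 ≈ 0.430413.
With c = 0.2624 and rr = 0.128, the excess reserve ratio is 0.430413 − 0.2624 − 0.128 = 0.040013.

0.040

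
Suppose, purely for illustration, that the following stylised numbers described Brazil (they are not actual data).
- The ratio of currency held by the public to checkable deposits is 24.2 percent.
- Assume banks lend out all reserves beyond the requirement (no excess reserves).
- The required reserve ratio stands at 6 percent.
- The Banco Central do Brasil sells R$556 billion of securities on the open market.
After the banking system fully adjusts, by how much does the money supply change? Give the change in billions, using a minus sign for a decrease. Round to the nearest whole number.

The money multiplier is m = (1 + c) / (rr + c) = (1 + 0.242) / (0.06 + 0.242) ≈ 4.1126.
The sale removes 556 billion of base, so ΔM = m × ΔMB = 4.1126 × (−556) = -2286.6056 billion.

-2287 billion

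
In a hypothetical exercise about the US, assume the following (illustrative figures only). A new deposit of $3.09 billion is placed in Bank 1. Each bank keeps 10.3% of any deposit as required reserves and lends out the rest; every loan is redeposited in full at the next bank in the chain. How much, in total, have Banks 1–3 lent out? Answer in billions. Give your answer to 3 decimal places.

$7.488 billion

Bank i lends (1 − rr)^i of the original deposit: Bank 1 lends 3.09·0.8970 ≈ 2.7717, Bank 2 lends 3.09·0.8970² ≈ 2.4862, and so on.
Summing a geometric series: total = 3.09·[0.8970·(1 − 0.8970^3) / (1 − 0.8970)] ≈ 7.4881 billion.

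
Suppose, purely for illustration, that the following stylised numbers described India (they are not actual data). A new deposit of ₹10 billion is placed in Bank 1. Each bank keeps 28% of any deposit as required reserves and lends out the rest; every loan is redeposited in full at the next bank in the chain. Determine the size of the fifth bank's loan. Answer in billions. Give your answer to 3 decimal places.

₹1.935 billion

Each bank lends a fraction (1 − rr) = 0.7200 of the deposit it receives, so Bank 5 receives 10·0.7200^4 and lends 10·0.7200^5 ≈ 1.9349 billion.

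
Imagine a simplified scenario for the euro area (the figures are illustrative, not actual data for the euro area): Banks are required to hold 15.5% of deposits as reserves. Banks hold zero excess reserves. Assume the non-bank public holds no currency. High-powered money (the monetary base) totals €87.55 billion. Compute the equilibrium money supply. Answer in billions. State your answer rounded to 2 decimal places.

€564.84 billion

With no currency drain or excess reserves, the money multiplier is m = 1/rr = 1/0.155 ≈ 6.45161.
Money supply M = m × MB = 6.45161 × 87.55 ≈ 564.8385 billion.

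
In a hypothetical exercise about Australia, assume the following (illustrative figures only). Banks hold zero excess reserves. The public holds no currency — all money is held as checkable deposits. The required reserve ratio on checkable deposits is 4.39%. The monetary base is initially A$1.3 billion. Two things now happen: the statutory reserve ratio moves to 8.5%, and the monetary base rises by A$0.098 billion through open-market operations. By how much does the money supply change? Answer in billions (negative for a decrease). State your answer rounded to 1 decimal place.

-13.2 billion

Before: m₁ = 1 / (0.0439) ≈ 22.7790, MB₁ = 1.3, so M₁ = 22.7790 × 1.3 = 29.6127 billion.
After: m₂ = 1 / (0.085) ≈ 11.7647, MB₂ = 1.3 + 0.098 = 1.398, so M₂ = 11.7647 × 1.398 ≈ 16.4471 billion.
ΔM = M₂ − M₁ = 16.4471 − 29.6127 = -13.1656 billion.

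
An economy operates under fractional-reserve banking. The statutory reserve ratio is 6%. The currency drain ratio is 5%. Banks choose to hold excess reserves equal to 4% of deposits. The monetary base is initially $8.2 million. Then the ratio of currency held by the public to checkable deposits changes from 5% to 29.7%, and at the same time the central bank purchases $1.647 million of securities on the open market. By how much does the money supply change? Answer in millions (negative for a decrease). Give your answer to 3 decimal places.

-25.230 million

Before: m₁ = (1 + 0.05) / (0.06 + 0.04 + 0.05) = 7, MB₁ = 8.2, so M₁ = 7 × 8.2 = 57.4 million.
After: m₂ = (1 + 0.297) / (0.06 + 0.04 + 0.297) ≈ 3.26700, MB₂ = 8.2 + 1.647 = 9.847, so M₂ = 3.26700 × 9.847 ≈ 32.1701 million.
ΔM = M₂ − M₁ = 32.1701 − 57.4 = -25.2299 million.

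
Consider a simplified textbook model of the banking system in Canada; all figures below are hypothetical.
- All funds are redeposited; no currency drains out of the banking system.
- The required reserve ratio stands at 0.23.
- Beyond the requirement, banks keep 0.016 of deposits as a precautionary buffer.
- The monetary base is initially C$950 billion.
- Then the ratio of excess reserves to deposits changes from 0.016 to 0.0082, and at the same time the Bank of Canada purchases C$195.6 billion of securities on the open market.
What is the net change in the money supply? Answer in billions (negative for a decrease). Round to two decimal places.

C$947.62 billion

Before: m₁ = 1 / (0.23 + 0.016) ≈ 4.0650407, MB₁ = 950, so M₁ = 4.0650407 × 950 ≈ 3861.7887 billion.
After: m₂ = 1 / (0.23 + 0.0082) ≈ 4.1981528, MB₂ = 950 + 195.6 = 1145.6, so M₂ = 4.1981528 × 1145.6 ≈ 4809.4038 billion.
ΔM = M₂ − M₁ = 4809.4038 − 3861.7887 = 947.6151 billion.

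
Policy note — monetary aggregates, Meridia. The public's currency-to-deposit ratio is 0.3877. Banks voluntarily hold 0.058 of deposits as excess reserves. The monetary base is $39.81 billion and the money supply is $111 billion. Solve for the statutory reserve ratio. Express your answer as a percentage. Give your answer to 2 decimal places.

5.20%

Using m = M/MB = 111/39.81 ≈ 2.788244. Since m = (1 + c)/(c + rr + e), the denominator satisfies c + rr + e = (1 + c)/m = (1 + 0.3877) / 2.788244 ≈ 0.497697.
With c = 0.3877 and e = 0.058, the statutory reserve ratio is 0.497697 − 0.3877 − 0.058 = 0.051997.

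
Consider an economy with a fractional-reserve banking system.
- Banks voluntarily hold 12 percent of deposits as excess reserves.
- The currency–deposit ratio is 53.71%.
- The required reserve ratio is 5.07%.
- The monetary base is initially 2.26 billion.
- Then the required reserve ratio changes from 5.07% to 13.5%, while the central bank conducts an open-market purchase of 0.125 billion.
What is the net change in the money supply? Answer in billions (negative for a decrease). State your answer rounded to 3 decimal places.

Before: m₁ = (1 + 0.5371) / (0.0507 + 0.12 + 0.5371) ≈ 2.17166, MB₁ = 2.26, so M₁ = 2.17166 × 2.26 ≈ 4.908 billion.
After: m₂ = (1 + 0.5371) / (0.135 + 0.12 + 0.5371) ≈ 1.94054, MB₂ = 2.26 + 0.125 = 2.385, so M₂ = 1.94054 × 2.385 ≈ 4.6282 billion.
ΔM = M₂ − M₁ = 4.6282 − 4.908 = -0.2798 billion.

-0.280 billion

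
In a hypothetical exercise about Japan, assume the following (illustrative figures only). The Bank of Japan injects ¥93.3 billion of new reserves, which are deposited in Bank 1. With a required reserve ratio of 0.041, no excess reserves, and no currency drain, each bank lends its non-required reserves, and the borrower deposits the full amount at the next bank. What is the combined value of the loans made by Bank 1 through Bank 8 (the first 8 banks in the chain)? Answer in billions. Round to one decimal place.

¥621.1 billion

Bank i lends (1 − rr)^i of the original deposit: Bank 1 lends 93.3·0.9590 = 89.4747, Bank 2 lends 93.3·0.9590² ≈ 85.8062, and so on.
Summing a geometric series: total = 93.3·[0.9590·(1 − 0.9590^8) / (1 − 0.9590)] ≈ 621.0856 billion.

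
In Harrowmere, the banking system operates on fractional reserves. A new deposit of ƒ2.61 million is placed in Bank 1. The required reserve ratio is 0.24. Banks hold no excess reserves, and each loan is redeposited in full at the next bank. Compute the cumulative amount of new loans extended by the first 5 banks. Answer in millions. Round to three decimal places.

ƒ6.169 million

Bank i lends (1 − rr)^i of the original deposit: Bank 1 lends 2.61·0.7600 = 1.9836, Bank 2 lends 2.61·0.7600² ≈ 1.5075, and so on.
Summing a geometric series: total = 2.61·[0.7600·(1 − 0.7600^5) / (1 − 0.7600)] ≈ 6.1694 million.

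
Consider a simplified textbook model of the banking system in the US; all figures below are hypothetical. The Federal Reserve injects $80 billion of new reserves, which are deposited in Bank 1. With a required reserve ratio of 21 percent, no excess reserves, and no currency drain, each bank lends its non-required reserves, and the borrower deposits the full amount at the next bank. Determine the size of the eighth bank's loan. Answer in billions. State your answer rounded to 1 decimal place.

Each bank lends a fraction (1 − rr) = 0.7900 of the deposit it receives, so Bank 8 receives 80·0.7900^7 and lends 80·0.7900^8 ≈ 12.1369 billion.

$12.1 billion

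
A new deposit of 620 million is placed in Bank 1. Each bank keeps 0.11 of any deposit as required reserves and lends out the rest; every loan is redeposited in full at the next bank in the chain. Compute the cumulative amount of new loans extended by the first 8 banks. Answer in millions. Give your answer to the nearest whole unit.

3042 million

Bank i lends (1 − rr)^i of the original deposit: Bank 1 lends 620·0.8900 = 551.8000, Bank 2 lends 620·0.8900² = 491.1020, and so on.
Summing a geometric series: total = 620·[0.8900·(1 − 0.8900^8) / (1 − 0.8900)] ≈ 3041.6275 million.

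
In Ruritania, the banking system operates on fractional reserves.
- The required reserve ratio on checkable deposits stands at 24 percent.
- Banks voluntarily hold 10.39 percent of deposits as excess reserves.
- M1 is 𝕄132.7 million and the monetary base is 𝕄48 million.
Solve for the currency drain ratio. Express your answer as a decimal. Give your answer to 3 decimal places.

Using m = M/MB = 132.7/48 ≈ 2.764583. From m = (1 + c)/(c + rr + e), rearranging gives 1 + c = m·(c + rr + e), so c·(1 − m) = m·(rr + e) − 1.
Hence c = [m·(rr + e) − 1]/(1 − m) = [2.764583 × (0.24 + 0.1039) − 1] / (1 − 2.764583) ≈ 0.027916.

0.028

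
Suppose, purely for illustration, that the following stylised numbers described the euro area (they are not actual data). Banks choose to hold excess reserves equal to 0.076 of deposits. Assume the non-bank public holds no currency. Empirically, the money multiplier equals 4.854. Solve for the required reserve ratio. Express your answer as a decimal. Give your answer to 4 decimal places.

0.1300

Using m = 4.854. Since m = (1 + c)/(c + rr + e), the denominator satisfies c + rr + e = (1 + c)/m = (1 + 0) / 4.854 ≈ 0.206016.
With c = 0 and e = 0.076, the required reserve ratio is 0.206016 − 0 − 0.076 = 0.130016.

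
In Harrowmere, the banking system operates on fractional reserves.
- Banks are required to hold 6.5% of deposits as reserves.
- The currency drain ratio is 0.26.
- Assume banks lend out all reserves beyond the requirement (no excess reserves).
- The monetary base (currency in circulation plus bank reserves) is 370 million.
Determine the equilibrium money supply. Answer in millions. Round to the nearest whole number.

1434 million

The money multiplier is m = (1 + c) / (rr + c) = (1 + 0.26) / (0.065 + 0.26) ≈ 3.8769.
So M = m × MB = 3.8769 × 370 = 1434.453 million.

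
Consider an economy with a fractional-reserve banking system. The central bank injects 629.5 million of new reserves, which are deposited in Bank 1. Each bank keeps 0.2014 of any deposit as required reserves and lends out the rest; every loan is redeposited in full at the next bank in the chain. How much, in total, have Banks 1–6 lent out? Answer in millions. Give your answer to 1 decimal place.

Bank i lends (1 − rr)^i of the original deposit: Bank 1 lends 629.5·0.7986 = 502.7187, Bank 2 lends 629.5·0.7986² ≈ 401.4712, and so on.
Summing a geometric series: total = 629.5·[0.7986·(1 − 0.7986^6) / (1 − 0.7986)] ≈ 1848.6182 million.

1848.6 million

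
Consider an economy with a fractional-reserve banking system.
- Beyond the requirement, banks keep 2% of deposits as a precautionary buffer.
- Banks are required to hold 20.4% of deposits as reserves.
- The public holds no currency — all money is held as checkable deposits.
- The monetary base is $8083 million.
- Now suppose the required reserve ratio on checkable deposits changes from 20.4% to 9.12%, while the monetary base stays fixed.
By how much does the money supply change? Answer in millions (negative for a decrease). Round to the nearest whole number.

Initially m₁ = 1 / (0.204 + 0.02) ≈ 4.46429, so M₁ = 4.46429 × 8083 ≈ 36084.8561 million.
After the change m₂ = 1 / (0.0912 + 0.02) ≈ 8.99281, so M₂ = 8.99281 × 8083 ≈ 72688.8832 million.
ΔM = M₂ − M₁ = 72688.8832 − 36084.8561 = 36604.0271 million.

$36604 million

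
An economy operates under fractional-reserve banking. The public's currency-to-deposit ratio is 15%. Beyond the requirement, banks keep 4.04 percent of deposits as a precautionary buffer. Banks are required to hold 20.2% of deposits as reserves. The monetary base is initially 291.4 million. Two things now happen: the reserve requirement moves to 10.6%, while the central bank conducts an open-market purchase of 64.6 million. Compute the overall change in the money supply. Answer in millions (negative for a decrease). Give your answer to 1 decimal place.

Before: m₁ = (1 + 0.15) / (0.202 + 0.0404 + 0.15) ≈ 2.93068, MB₁ = 291.4, so M₁ = 2.93068 × 291.4 ≈ 854.0002 million.
After: m₂ = (1 + 0.15) / (0.106 + 0.0404 + 0.15) ≈ 3.87989, MB₂ = 291.4 + 64.6 = 356, so M₂ = 3.87989 × 356 ≈ 1381.2408 million.
ΔM = M₂ − M₁ = 1381.2408 − 854.0002 = 527.2406 million.

527.2 million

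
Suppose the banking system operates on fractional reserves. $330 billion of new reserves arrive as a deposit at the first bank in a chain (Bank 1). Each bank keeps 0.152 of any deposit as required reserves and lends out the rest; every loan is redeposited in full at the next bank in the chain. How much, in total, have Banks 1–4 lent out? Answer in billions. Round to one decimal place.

$889.0 billion

Bank i lends (1 − rr)^i of the original deposit: Bank 1 lends 330·0.8480 = 279.8400, Bank 2 lends 330·0.8480² ≈ 237.3043, and so on.
Summing a geometric series: total = 330·[0.8480·(1 − 0.8480^4) / (1 − 0.8480)] ≈ 889.0249 billion.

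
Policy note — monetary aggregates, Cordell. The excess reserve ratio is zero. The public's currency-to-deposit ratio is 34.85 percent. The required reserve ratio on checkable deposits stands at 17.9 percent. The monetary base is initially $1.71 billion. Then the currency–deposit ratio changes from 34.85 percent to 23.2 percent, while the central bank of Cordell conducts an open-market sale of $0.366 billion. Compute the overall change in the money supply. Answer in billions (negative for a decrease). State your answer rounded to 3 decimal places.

-0.343 billion

Before: m₁ = (1 + 0.3485) / (0.179 + 0.3485) ≈ 2.55640, MB₁ = 1.71, so M₁ = 2.55640 × 1.71 ≈ 4.3714 billion.
After: m₂ = (1 + 0.232) / (0.179 + 0.232) ≈ 2.99757, MB₂ = 1.71 − 0.366 = 1.344, so M₂ = 2.99757 × 1.344 ≈ 4.0287 billion.
ΔM = M₂ − M₁ = 4.0287 − 4.3714 = -0.3427 billion.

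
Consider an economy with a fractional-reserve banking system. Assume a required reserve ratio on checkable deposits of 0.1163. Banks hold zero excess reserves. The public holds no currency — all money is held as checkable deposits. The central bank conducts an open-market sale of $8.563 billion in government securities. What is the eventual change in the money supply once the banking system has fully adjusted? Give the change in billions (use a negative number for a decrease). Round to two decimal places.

The simple money multiplier is m = 1/rr = 1/0.1163 ≈ 8.5985.
An open-market sale reduces the monetary base by 8.563 billion, so ΔM = m × ΔMB = 8.5985 × (−8.563) ≈ -73.629 billion.

-73.63 billion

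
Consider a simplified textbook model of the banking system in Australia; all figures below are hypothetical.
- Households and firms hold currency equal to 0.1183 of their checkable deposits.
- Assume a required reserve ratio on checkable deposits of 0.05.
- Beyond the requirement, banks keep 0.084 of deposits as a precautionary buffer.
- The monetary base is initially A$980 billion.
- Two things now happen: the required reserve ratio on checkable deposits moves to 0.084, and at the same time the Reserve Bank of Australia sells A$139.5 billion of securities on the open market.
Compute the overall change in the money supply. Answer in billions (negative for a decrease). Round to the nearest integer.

Before: m₁ = (1 + 0.1183) / (0.05 + 0.084 + 0.1183) ≈ 4.4324, MB₁ = 980, so M₁ = 4.4324 × 980 = 4343.752 billion.
After: m₂ = (1 + 0.1183) / (0.084 + 0.084 + 0.1183) ≈ 3.9060, MB₂ = 980 − 139.5 = 840.5, so M₂ = 3.9060 × 840.5 = 3282.993 billion.
ΔM = M₂ − M₁ = 3282.993 − 4343.752 = -1060.759 billion.

-1061 billion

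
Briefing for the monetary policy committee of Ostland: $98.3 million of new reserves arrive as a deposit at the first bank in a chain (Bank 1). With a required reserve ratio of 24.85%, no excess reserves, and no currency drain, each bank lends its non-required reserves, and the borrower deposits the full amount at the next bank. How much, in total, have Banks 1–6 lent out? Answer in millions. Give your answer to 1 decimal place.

Bank i lends (1 − rr)^i of the original deposit: Bank 1 lends 98.3·0.7515 ≈ 73.8725, Bank 2 lends 98.3·0.7515² ≈ 55.5151, and so on.
Summing a geometric series: total = 98.3·[0.7515·(1 − 0.7515^6) / (1 − 0.7515)] ≈ 243.7271 million.

$243.7 million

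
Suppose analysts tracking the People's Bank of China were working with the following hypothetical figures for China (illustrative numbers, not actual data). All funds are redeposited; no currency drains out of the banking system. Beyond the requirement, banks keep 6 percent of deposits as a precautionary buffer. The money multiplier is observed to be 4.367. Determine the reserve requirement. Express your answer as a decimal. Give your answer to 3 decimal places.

Using m = 4.367. Since m = (1 + c)/(c + rr + e), the denominator satisfies c + rr + e = (1 + c)/m = (1 + 0) / 4.367 ≈ 0.228990.
With c = 0 and e = 0.06, the reserve requirement is 0.228990 − 0 − 0.06 = 0.16899.

0.169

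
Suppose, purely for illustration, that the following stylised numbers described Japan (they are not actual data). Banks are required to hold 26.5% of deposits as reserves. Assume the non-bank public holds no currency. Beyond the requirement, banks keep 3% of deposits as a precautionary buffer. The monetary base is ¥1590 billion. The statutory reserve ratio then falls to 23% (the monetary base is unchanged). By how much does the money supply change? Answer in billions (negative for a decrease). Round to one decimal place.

Initially m₁ = 1 / (0.265 + 0.03) ≈ 3.389831, so M₁ = 3.389831 × 1590 ≈ 5389.8313 billion.
After the change m₂ = 1 / (0.23 + 0.03) ≈ 3.846154, so M₂ = 3.846154 × 1590 ≈ 6115.3849 billion.
ΔM = M₂ − M₁ = 6115.3849 − 5389.8313 = 725.5536 billion.

¥725.6 billion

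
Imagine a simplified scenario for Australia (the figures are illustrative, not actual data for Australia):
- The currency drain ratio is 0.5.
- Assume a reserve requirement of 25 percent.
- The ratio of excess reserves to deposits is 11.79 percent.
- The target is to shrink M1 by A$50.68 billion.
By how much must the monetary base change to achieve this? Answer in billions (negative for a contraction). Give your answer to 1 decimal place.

-29.3 billion

The money multiplier is m = (1 + c) / (rr + e + c) = (1 + 0.5) / (0.25 + 0.1179 + 0.5) ≈ 1.7283.
ΔMB = ΔM / m = (−50.68) / 1.7283 ≈ -29.3236 billion.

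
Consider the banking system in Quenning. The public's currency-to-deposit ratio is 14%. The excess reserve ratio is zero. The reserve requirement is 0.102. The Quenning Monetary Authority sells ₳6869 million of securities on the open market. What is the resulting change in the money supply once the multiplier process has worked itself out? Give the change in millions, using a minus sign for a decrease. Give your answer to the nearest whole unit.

-32358 million

The money multiplier is m = (1 + c) / (rr + c) = (1 + 0.14) / (0.102 + 0.14) ≈ 4.71074.
The sale removes 6869 million of base, so ΔM = m × ΔMB = 4.71074 × (−6869) ≈ -32358.0731 million.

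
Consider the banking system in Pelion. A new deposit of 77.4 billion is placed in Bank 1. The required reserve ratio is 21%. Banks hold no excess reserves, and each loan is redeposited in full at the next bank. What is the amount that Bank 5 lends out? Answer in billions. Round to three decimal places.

23.816 billion

Each bank lends a fraction (1 − rr) = 0.7900 of the deposit it receives, so Bank 5 receives 77.4·0.7900^4 and lends 77.4·0.7900^5 ≈ 23.8164 billion.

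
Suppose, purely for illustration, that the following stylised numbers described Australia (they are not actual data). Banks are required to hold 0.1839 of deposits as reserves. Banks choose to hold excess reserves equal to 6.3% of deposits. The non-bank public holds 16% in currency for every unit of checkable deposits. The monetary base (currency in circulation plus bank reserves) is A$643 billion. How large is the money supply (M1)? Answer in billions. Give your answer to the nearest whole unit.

A$1833 billion

The money multiplier is m = (1 + c) / (rr + e + c) = (1 + 0.16) / (0.1839 + 0.063 + 0.16) ≈ 2.8508.
So M = m × MB = 2.8508 × 643 = 1833.0644 billion.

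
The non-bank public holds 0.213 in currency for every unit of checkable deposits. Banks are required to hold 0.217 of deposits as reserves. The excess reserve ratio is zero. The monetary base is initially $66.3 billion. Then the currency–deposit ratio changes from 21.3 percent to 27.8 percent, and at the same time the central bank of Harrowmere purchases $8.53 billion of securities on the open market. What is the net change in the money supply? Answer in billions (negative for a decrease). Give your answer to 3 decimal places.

Before: m₁ = (1 + 0.213) / (0.217 + 0.213) ≈ 2.820930, MB₁ = 66.3, so M₁ = 2.820930 × 66.3 ≈ 187.0277 billion.
After: m₂ = (1 + 0.278) / (0.217 + 0.278) ≈ 2.581818, MB₂ = 66.3 + 8.53 = 74.83, so M₂ = 2.581818 × 74.83 ≈ 193.1974 billion.
ΔM = M₂ − M₁ = 193.1974 − 187.0277 = 6.1697 billion.

$6.170 billion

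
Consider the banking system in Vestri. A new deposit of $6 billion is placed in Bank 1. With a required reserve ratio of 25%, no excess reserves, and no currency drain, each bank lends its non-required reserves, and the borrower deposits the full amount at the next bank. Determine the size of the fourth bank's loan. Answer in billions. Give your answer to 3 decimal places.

Each bank lends a fraction (1 − rr) = 0.7500 of the deposit it receives, so Bank 4 receives 6·0.7500^3 and lends 6·0.7500^4 ≈ 1.8984 billion.

$1.898 billion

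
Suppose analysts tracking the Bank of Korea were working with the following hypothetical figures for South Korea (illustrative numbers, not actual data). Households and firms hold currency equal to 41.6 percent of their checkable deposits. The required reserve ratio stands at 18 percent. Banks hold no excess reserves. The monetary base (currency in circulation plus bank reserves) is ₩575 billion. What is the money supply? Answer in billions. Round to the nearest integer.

The money multiplier is m = (1 + c) / (rr + c) = (1 + 0.416) / (0.18 + 0.416) ≈ 2.3758.
So M = m × MB = 2.3758 × 575 = 1366.085 billion.

₩1366 billion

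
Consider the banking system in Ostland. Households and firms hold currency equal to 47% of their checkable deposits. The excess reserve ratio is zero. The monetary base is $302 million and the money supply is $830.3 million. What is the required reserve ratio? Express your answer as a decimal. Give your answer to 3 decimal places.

0.065

Using m = M/MB = 830.3/302 ≈ 2.749338. Since m = (1 + c)/(c + rr + e), the denominator satisfies c + rr + e = (1 + c)/m = (1 + 0.47) / 2.749338 ≈ 0.534674.
With c = 0.47 and e = 0, the required reserve ratio is 0.534674 − 0.47 − 0 = 0.064674.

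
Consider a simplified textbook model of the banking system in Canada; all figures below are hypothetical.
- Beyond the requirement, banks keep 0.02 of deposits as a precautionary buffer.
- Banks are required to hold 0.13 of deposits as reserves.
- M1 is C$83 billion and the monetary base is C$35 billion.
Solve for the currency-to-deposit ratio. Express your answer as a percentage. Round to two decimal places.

Using m = M/MB = 83/35 ≈ 2.371429. From m = (1 + c)/(c + rr + e), rearranging gives 1 + c = m·(c + rr + e), so c·(1 − m) = m·(rr + e) − 1.
Hence c = [m·(rr + e) − 1]/(1 − m) = [2.371429 × (0.13 + 0.02) − 1] / (1 − 2.371429) ≈ 0.469791.

46.98%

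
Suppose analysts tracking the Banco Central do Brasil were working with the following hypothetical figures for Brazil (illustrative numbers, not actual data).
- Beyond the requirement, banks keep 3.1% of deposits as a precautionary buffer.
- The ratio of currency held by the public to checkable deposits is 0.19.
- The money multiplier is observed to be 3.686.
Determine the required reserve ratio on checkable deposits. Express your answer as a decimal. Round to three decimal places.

0.102

Using m = 3.686. Since m = (1 + c)/(c + rr + e), the denominator satisfies c + rr + e = (1 + c)/m = (1 + 0.19) / 3.686 ≈ 0.322843.
With c = 0.19 and e = 0.031, the required reserve ratio on checkable deposits is 0.322843 − 0.19 − 0.031 = 0.101843.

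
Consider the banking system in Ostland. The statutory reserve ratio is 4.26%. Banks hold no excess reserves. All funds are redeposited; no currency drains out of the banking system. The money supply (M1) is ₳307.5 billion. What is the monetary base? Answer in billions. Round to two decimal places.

With no currency drain and no excess reserves, the money multiplier is m = 1/rr = 1/0.0426 ≈ 23.474178.
The monetary base is MB = M / m = 307.5 / 23.474178 ≈ 13.0995 billion.

₳13.10 billion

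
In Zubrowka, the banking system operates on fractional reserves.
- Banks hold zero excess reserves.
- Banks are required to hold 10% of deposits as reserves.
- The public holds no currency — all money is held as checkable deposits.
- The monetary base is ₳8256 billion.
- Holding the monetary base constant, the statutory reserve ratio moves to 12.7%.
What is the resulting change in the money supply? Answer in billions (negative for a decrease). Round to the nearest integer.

Initially m₁ = 1 / (0.1) = 10, so M₁ = 10 × 8256 = 82560 billion.
After the change m₂ = 1 / (0.127) ≈ 7.87402, so M₂ = 7.87402 × 8256 ≈ 65007.9091 billion.
ΔM = M₂ − M₁ = 65007.9091 − 82560 = -17552.0909 billion.

-17552 billion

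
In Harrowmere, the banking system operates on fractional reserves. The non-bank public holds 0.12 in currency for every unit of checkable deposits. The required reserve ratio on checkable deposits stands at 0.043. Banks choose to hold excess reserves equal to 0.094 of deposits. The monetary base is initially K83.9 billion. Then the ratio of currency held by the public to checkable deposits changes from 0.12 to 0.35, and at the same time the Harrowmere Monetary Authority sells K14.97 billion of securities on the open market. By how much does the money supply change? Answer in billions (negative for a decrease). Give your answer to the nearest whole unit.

Before: m₁ = (1 + 0.12) / (0.043 + 0.094 + 0.12) ≈ 4.3580, MB₁ = 83.9, so M₁ = 4.3580 × 83.9 = 365.6362 billion.
After: m₂ = (1 + 0.35) / (0.043 + 0.094 + 0.35) ≈ 2.7721, MB₂ = 83.9 − 14.97 = 68.93, so M₂ = 2.7721 × 68.93 ≈ 191.0809 billion.
ΔM = M₂ − M₁ = 191.0809 − 365.6362 = -174.5553 billion.

-175 billion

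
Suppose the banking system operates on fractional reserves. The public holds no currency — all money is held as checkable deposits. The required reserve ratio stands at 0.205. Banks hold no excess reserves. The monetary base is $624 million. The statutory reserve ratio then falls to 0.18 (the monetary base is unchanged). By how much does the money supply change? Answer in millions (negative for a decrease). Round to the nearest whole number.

$423 million

Initially m₁ = 1 / (0.205) ≈ 4.8780, so M₁ = 4.8780 × 624 = 3043.872 million.
After the change m₂ = 1 / (0.18) ≈ 5.5556, so M₂ = 5.5556 × 624 = 3466.6944 million.
ΔM = M₂ − M₁ = 3466.6944 − 3043.872 = 422.8224 million.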